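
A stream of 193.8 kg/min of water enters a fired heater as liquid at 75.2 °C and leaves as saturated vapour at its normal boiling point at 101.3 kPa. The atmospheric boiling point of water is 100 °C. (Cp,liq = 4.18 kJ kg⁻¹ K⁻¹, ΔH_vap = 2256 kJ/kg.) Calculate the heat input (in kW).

liquid 75.2→100 °C: 103.66 kJ/kg
vaporisation at 100 °C: 2256 kJ/kg
Δh = 103.66 + 2256 = 2359.7 kJ/kg
Q = ṁ·Δh = 193.8 kg/min × 2359.7 kJ/kg = 457300 kJ/min
|Q| = 7621.7 kW

Q = 7620 kW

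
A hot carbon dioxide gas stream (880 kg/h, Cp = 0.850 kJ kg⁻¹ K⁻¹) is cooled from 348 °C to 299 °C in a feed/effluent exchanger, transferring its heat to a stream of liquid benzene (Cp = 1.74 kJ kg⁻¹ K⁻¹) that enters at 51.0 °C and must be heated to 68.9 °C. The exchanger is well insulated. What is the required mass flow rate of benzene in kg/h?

Heat released by hot stream: Q = 880 × 0.850 × (348 − 299) = 36652 kJ/h
Energy balance on cold side (adiabatic exchanger): Q = ṁ_c·Cp_c·(T_c,out − T_c,in)
ṁ_c = 36652 / [1.74 × (68.9 − 51.0)] = 1176.8 kg/h

ṁ_c = 1180 kg/h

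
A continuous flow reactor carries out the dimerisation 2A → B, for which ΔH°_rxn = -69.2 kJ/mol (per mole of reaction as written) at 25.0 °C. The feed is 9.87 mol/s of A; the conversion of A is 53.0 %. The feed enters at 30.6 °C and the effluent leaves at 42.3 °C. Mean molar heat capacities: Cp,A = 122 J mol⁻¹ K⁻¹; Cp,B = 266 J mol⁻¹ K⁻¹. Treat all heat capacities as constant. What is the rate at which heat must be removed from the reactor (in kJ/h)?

Q_out = 597000 kJ/h

Extent of reaction ξ = 0.530 × 9.87 / 2 = 2.6155 mol/s
Reaction term: ξ·ΔH°_rxn = 2.6155 × -69.2 = -181 kJ/s
Sensible, feed 30.6→25 °C: -6.7432 kJ/s
Outlet flows (mol/s): A 4.6389, B 2.6155
Sensible, products 25→42.3 °C: 21.827 kJ/s
Q = ΔH = -165.91 kJ/s = -165.91 kW
Heat removed = 597280 kJ/h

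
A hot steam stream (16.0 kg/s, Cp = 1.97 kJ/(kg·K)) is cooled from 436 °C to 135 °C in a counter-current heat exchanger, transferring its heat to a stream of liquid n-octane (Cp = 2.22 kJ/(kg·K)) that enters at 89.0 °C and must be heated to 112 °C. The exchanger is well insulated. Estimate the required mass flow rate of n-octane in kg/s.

ṁ_c = 186 kg/s

Heat released by hot stream: Q = 16.0 × 1.97 × (436 − 135) = 9487.5 kJ/s
Energy balance on cold side (adiabatic exchanger): Q = ṁ_c·Cp_c·(T_c,out − T_c,in)
ṁ_c = 9487.5 / [2.22 × (112 − 89.0)] = 185.81 kg/s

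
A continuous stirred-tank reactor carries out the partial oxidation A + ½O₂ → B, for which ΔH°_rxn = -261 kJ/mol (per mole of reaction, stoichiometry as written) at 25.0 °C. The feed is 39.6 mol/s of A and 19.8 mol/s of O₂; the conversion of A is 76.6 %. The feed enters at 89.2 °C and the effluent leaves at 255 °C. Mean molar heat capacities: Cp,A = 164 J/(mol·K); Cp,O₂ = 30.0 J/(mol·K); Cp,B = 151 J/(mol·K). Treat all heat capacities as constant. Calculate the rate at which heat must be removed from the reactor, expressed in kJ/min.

Q_out = 416000 kJ/min

Extent of reaction ξ = 0.766 × 39.6 = 30.334 mol/s
Reaction term: ξ·ΔH°_rxn = 30.334 × -261 = -7917.1 kJ/s
Sensible, feed 89.2→25 °C: -455.08 kJ/s
Outlet flows (mol/s): A 9.2664, O₂ 4.6332, B 30.334
Sensible, products 25→255 °C: 1435 kJ/s
Q = ΔH = -6937.2 kJ/s = -6937.2 kW
Heat removed = 416230 kJ/min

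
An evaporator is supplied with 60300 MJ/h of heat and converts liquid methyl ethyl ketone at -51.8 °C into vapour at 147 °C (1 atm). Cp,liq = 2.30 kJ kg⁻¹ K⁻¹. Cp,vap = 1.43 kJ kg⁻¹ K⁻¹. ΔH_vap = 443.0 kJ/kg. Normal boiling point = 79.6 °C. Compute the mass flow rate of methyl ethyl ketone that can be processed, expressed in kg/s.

Δh = 2.30×(79.6−-51.8) + 443.0 + 1.43×(147−79.6) = 841.6 kJ/kg
Q = 60300 MJ/h = 16750 kJ/s = 16750 kJ/s
ṁ = Q/Δh = 16750 / 841.6 = 19.903 kg/s

ṁ = 19.9 kg/s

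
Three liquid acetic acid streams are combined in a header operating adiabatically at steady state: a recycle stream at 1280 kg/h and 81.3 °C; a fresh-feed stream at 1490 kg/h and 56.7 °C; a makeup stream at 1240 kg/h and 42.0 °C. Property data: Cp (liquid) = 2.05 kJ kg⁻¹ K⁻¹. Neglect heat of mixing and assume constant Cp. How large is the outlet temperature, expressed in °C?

Energy balance with Q = 0: Σ ṁᵢCp,ᵢ(T_out − Tᵢ) = 0
Σ ṁᵢCp,ᵢTᵢ = 1280×2.05×81.3 + 1490×2.05×56.7 + 1240×2.05×42.0 = 493290
Σ ṁᵢCp,ᵢ = 1280×2.05 + 1490×2.05 + 1240×2.05 = 8220.5
T_out = 493290 / 8220.5 = 60.007 °C

T_out = 60.0 °C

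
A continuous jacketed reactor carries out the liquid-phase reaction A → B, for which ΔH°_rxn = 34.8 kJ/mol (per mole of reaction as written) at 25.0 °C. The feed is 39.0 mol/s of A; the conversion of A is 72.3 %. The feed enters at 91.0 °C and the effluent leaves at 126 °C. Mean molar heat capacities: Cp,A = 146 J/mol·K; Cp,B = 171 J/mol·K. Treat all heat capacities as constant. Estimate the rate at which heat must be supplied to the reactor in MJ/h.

Extent of reaction ξ = 0.723 × 39.0 = 28.197 mol/s
Reaction term: ξ·ΔH°_rxn = 28.197 × 34.8 = 981.26 kJ/s
Sensible, feed 91.0→25 °C: -375.8 kJ/s
Outlet flows (mol/s): A 10.803, B 28.197
Sensible, products 25→126 °C: 646.29 kJ/s
Q = ΔH = 1251.7 kJ/s = 1251.7 kW
Heat supplied = 4506.3 MJ/h

Q_in = 4510 MJ/h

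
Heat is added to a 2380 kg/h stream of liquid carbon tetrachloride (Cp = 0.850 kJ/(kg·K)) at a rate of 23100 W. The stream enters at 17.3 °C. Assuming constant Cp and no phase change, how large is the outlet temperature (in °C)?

T_out = 58.4 °C

Q = 23100 W = 83160 kJ/h
ΔT = Q/(ṁ·Cp) = 83160/(2380×0.850) = 41.107 K
T_out = 17.3 + 41.107 = 58.407 °C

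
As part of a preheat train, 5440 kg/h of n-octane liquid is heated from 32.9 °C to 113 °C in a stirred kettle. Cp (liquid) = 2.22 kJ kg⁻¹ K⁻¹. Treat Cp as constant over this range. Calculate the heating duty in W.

Q = 269000 W

Q = ṁ·Cp·ΔT = 5440 × 2.22 × (113 − 32.9) = 967350 kJ/h
Converting: 967350 / 3600 s = 268.71 kW
Heating duty = 268710 W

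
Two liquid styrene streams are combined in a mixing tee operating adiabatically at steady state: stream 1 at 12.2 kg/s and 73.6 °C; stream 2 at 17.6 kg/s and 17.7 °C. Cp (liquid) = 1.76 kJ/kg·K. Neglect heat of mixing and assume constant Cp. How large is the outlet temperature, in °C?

T_out = 40.6 °C

Energy balance with Q = 0: Σ ṁᵢCp,ᵢ(T_out − Tᵢ) = 0
T_out = Σ ṁᵢCp,ᵢTᵢ / Σ ṁᵢCp,ᵢ
      = 2128.6 / 52.448 = 40.585 °C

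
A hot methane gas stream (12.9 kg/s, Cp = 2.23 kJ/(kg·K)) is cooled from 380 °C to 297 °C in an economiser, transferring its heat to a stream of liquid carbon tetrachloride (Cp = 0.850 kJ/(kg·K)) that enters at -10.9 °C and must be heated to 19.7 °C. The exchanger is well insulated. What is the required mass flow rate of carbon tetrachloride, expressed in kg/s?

Heat released by hot stream: Q = 12.9 × 2.23 × (380 − 297) = 2387.7 kJ/s
Energy balance on cold side (adiabatic exchanger): Q = ṁ_c·Cp_c·(T_c,out − T_c,in)
ṁ_c = 2387.7 / [0.850 × (19.7 − -10.9)] = 91.798 kg/s

ṁ_c = 91.8 kg/s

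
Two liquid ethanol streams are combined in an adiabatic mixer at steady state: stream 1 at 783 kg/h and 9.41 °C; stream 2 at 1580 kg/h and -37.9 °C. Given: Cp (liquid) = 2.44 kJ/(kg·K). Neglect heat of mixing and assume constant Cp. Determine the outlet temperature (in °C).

T_out = -22.2 °C

No heat crosses the boundary, so H_out = H_in.
T_out = Σ ṁᵢCp,ᵢTᵢ / Σ ṁᵢCp,ᵢ
      = -128130 / 5765.7 = -22.223 °C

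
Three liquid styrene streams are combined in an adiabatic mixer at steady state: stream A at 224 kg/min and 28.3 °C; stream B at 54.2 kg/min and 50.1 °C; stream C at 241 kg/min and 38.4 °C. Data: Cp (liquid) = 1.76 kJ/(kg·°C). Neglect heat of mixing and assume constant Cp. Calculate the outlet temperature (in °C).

T_out = 35.3 °C

Energy balance with Q = 0: Σ ṁᵢCp,ᵢ(T_out − Tᵢ) = 0
Σ ṁᵢCp,ᵢTᵢ = 224×1.76×28.3 + 54.2×1.76×50.1 + 241×1.76×38.4 = 32224
Σ ṁᵢCp,ᵢ = 224×1.76 + 54.2×1.76 + 241×1.76 = 913.79
T_out = 32224 / 913.79 = 35.264 °C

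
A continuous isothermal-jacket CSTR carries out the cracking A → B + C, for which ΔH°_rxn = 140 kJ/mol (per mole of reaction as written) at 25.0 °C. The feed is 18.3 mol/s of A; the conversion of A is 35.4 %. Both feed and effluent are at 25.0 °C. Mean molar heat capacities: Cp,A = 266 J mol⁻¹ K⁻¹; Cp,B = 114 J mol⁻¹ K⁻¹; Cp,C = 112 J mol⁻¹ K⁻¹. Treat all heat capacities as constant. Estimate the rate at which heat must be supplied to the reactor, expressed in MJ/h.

Extent of reaction ξ = 0.354 × 18.3 = 6.4782 mol/s
Reaction term: ξ·ΔH°_rxn = 6.4782 × 140 = 906.95 kJ/s
Q = ΔH = 906.95 kJ/s = 906.95 kW
Heat supplied = 3265 MJ/h

Q_in = 3270 MJ/h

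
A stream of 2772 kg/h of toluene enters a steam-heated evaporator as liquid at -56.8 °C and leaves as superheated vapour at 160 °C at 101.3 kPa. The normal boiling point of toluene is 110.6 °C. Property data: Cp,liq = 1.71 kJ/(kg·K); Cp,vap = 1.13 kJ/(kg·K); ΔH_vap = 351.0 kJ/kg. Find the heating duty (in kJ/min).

liquid -56.8→110.6 °C: 286.25 kJ/kg
vaporisation at 110.6 °C: 351 kJ/kg
vapour 110.6→160 °C: 55.822 kJ/kg
Δh = 286.25 + 351 + 55.822 = 693.08 kJ/kg
Q = ṁ·Δh = 2772 kg/h × 693.08 kJ/kg = 1.9212e+06 kJ/h
|Q| = 533.67 kW = 32020 kJ/min

Q = 32000 kJ/min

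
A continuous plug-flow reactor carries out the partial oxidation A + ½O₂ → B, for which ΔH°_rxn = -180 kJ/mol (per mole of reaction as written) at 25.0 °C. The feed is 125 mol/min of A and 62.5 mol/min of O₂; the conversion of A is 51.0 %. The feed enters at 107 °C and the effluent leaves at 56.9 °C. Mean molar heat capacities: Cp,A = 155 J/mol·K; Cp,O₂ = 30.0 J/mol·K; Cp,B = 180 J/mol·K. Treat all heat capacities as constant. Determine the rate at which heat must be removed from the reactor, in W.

Q_out = 209000 W

Extent of reaction ξ = 0.510 × 125 = 63.75 mol/min
Reaction term: ξ·ΔH°_rxn = 63.75 × -180 = -11475 kJ/min
Sensible, feed 107→25 °C: -1742.5 kJ/min
Outlet flows (mol/min): A 61.25, O₂ 30.625, B 63.75
Sensible, products 25→56.9 °C: 698.21 kJ/min
Q = ΔH = -12519 kJ/min = -208.65 kW
Heat removed = 208650 W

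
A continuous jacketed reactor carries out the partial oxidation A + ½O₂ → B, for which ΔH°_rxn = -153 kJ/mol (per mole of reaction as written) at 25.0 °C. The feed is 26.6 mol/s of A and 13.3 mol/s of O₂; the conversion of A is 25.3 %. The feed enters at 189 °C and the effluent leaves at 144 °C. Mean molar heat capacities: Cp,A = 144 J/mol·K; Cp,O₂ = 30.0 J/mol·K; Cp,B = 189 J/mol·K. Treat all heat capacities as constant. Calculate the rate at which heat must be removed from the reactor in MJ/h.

Q_out = 4310 MJ/h

Extent of reaction ξ = 0.253 × 26.6 = 6.7298 mol/s
Reaction term: ξ·ΔH°_rxn = 6.7298 × -153 = -1029.7 kJ/s
Sensible, feed 189→25 °C: -693.62 kJ/s
Outlet flows (mol/s): A 19.87, O₂ 9.9351, B 6.7298
Sensible, products 25→144 °C: 527.32 kJ/s
Q = ΔH = -1196 kJ/s = -1196 kW
Heat removed = 4305.4 MJ/h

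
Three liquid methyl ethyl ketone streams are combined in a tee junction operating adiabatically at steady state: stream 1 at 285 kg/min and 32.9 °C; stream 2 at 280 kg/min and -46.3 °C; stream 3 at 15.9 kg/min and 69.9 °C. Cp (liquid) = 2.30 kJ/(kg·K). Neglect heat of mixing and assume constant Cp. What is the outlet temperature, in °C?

T_out = -4.26 °C

Energy balance with Q = 0: Σ ṁᵢCp,ᵢ(T_out − Tᵢ) = 0
Σ ṁᵢCp,ᵢTᵢ = 285×2.30×32.9 + 280×2.30×-46.3 + 15.9×2.30×69.9 = -5695
Σ ṁᵢCp,ᵢ = 285×2.30 + 280×2.30 + 15.9×2.30 = 1336.1
T_out = -5695 / 1336.1 = -4.2625 °C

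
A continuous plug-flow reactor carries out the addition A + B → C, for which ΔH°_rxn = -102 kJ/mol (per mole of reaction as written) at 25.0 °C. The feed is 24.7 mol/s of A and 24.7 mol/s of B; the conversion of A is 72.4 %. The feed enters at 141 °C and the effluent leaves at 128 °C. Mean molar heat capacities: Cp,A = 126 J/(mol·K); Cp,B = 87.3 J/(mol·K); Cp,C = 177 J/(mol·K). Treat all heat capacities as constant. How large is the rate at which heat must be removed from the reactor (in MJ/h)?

Q_out = 7050 MJ/h

Extent of reaction ξ = 0.724 × 24.7 = 17.883 mol/s
Reaction term: ξ·ΔH°_rxn = 17.883 × -102 = -1824 kJ/s
Sensible, feed 141→25 °C: -611.15 kJ/s
Outlet flows (mol/s): A 6.8172, B 6.8172, C 17.883
Sensible, products 25→128 °C: 475.79 kJ/s
Q = ΔH = -1959.4 kJ/s = -1959.4 kW
Heat removed = 7053.8 MJ/h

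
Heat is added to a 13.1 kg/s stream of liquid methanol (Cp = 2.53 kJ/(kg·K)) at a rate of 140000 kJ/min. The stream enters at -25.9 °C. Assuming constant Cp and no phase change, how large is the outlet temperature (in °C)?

T_out = 44.5 °C

Q = 140000 kJ/min = 2333.3 kJ/s
ΔT = Q/(ṁ·Cp) = 2333.3/(13.1×2.53) = 70.402 K
T_out = -25.9 + 70.402 = 44.502 °C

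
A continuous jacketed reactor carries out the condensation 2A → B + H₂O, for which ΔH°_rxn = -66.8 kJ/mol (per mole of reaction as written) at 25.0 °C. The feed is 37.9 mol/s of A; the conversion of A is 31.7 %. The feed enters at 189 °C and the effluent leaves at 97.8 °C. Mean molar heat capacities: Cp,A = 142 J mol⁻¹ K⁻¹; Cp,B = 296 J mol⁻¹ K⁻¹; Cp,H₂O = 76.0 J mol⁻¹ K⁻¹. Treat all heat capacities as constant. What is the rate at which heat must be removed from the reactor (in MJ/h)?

Q_out = 3070 MJ/h

Extent of reaction ξ = 0.317 × 37.9 / 2 = 6.0072 mol/s
Reaction term: ξ·ΔH°_rxn = 6.0072 × -66.8 = -401.28 kJ/s
Sensible, feed 189→25 °C: -882.62 kJ/s
Outlet flows (mol/s): A 25.886, B 6.0072, H₂O 6.0072
Sensible, products 25→97.8 °C: 430.28 kJ/s
Q = ΔH = -853.61 kJ/s = -853.61 kW
Heat removed = 3073 MJ/h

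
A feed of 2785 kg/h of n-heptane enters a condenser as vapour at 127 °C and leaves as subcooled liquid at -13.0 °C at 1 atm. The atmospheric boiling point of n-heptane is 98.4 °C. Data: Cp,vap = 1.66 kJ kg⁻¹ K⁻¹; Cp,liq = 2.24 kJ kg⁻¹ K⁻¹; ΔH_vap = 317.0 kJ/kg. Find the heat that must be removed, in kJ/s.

vapour 127→98.4 °C: -47.476 kJ/kg
condensation at 98.4 °C: -317 kJ/kg
liquid 98.4→-13.0 °C: -249.54 kJ/kg
Δh = -47.476 + -317 + -249.54 = -614.01 kJ/kg
Q = ṁ·Δh = 2785 kg/h × -614.01 kJ/kg = -1.71e+06 kJ/h
|Q| = 475.01 kW

Q_c = 475 kJ/s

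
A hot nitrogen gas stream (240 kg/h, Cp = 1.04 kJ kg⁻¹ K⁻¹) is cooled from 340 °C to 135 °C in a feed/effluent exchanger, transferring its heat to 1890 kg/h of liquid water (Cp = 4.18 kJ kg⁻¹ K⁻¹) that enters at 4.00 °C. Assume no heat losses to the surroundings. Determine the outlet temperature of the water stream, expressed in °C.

T_c,out = 10.5 °C

Heat released by hot stream: Q = 240 × 1.04 × (340 − 135) = 51168 kJ/h
Energy balance on cold side (adiabatic exchanger): Q = ṁ_c·Cp_c·(T_c,out − T_c,in)
T_c,out = 4.00 + 51168/(1890 × 4.18) = 10.477 °C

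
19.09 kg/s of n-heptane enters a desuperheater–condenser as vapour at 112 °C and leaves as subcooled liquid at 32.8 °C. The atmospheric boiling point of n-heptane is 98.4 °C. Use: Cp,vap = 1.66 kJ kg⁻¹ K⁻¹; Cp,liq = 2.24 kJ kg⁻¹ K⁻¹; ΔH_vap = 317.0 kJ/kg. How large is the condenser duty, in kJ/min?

Q_c = 557000 kJ/min

vapour 112→98.4 °C: -22.576 kJ/kg
condensation at 98.4 °C: -317 kJ/kg
liquid 98.4→32.8 °C: -146.94 kJ/kg
Δh = -22.576 + -317 + -146.94 = -486.52 kJ/kg
Q = ṁ·Δh = 19.09 kg/s × -486.52 kJ/kg = -9287.7 kJ/s
|Q| = 9287.7 kW = 557260 kJ/min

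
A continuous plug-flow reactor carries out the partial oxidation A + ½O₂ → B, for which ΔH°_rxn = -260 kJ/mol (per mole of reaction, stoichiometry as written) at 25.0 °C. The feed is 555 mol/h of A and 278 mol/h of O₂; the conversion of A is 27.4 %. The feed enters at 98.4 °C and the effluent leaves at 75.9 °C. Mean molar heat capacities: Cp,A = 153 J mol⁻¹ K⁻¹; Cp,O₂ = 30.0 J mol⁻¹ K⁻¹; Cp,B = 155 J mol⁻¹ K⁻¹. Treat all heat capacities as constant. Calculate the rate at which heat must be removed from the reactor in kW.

Q_out = 11.6 kW

Extent of reaction ξ = 0.274 × 555 = 152.07 mol/h
Reaction term: ξ·ΔH°_rxn = 152.07 × -260 = -39538 kJ/h
Sensible, feed 98.4→25 °C: -6844.9 kJ/h
Outlet flows (mol/h): A 402.93, O₂ 201.96, B 152.07
Sensible, products 25→75.9 °C: 4646.1 kJ/h
Q = ΔH = -41737 kJ/h = -11.594 kW
Heat removed = 11.594 kW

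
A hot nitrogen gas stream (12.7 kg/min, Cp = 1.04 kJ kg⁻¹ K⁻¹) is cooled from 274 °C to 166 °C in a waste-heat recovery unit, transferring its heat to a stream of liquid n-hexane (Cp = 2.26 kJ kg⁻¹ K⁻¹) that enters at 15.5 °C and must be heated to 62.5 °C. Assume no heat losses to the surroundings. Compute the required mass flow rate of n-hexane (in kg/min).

ṁ_c = 13.4 kg/min

Heat released by hot stream: Q = 12.7 × 1.04 × (274 − 166) = 1426.5 kJ/min
Energy balance on cold side (adiabatic exchanger): Q = ṁ_c·Cp_c·(T_c,out − T_c,in)
ṁ_c = 1426.5 / [2.26 × (62.5 − 15.5)] = 13.429 kg/min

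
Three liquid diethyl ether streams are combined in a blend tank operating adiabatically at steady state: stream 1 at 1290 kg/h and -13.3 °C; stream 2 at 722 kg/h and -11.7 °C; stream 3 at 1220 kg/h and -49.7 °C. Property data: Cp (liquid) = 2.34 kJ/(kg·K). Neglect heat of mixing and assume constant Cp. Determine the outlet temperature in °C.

T_out = -26.7 °C

Energy balance with Q = 0: Σ ṁᵢCp,ᵢ(T_out − Tᵢ) = 0
Σ ṁᵢCp,ᵢTᵢ = 1290×2.34×-13.3 + 722×2.34×-11.7 + 1220×2.34×-49.7 = -201800
Σ ṁᵢCp,ᵢ = 1290×2.34 + 722×2.34 + 1220×2.34 = 7562.9
T_out = -201800 / 7562.9 = -26.683 °C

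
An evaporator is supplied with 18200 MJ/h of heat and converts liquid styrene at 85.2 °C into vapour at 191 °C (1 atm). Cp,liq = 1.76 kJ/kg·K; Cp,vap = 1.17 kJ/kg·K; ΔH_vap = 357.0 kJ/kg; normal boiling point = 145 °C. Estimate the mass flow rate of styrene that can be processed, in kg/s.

Δh = 1.76×(145−85.2) + 357.0 + 1.17×(191−145) = 516.07 kJ/kg
Q = 18200 MJ/h = 5055.6 kJ/s = 5055.6 kJ/s
ṁ = Q/Δh = 5055.6 / 516.07 = 9.7963 kg/s

ṁ = 9.80 kg/s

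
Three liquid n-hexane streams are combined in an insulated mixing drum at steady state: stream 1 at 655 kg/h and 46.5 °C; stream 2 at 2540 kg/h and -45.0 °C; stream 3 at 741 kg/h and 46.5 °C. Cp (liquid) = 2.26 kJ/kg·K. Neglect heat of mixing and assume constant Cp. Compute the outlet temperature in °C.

T_out = -12.5 °C

Adiabatic, steady state ⇒ Σ ṁᵢCp,ᵢ(T_out − Tᵢ) = 0
T_out = Σ ṁᵢCp,ᵢTᵢ / Σ ṁᵢCp,ᵢ
      = -111610 / 8895.4 = -12.547 °C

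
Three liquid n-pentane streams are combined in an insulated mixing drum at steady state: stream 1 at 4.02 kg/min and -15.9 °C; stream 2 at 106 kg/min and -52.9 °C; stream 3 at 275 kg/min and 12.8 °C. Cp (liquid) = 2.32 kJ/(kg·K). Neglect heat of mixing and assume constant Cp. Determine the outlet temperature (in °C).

T_out = -5.59 °C

Adiabatic, steady state ⇒ Σ ṁᵢCp,ᵢ(T_out − Tᵢ) = 0
Σ ṁᵢCp,ᵢTᵢ = 4.02×2.32×-15.9 + 106×2.32×-52.9 + 275×2.32×12.8 = -4991.1
Σ ṁᵢCp,ᵢ = 4.02×2.32 + 106×2.32 + 275×2.32 = 893.25
T_out = -4991.1 / 893.25 = -5.5875 °C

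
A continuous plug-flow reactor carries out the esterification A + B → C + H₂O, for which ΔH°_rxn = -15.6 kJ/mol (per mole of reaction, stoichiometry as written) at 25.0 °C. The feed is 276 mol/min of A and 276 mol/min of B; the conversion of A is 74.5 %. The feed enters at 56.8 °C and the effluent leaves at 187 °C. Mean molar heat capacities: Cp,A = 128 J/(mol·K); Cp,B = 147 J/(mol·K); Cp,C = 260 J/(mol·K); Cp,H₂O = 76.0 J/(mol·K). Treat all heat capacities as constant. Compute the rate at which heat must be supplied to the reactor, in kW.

Q_in = 145 kW

Extent of reaction ξ = 0.745 × 276 = 205.62 mol/min
Reaction term: ξ·ΔH°_rxn = 205.62 × -15.6 = -3207.7 kJ/min
Sensible, feed 56.8→25 °C: -2413.6 kJ/min
Outlet flows (mol/min): A 70.38, B 70.38, C 205.62, H₂O 205.62
Sensible, products 25→187 °C: 14328 kJ/min
Q = ΔH = 8706.4 kJ/min = 145.11 kW
Heat supplied = 145.11 kW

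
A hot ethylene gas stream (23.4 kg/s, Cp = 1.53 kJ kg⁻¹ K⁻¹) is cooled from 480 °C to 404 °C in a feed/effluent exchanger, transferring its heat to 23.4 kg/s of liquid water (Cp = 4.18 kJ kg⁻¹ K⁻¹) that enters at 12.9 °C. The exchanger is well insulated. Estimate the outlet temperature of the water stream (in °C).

Heat released by hot stream: Q = 23.4 × 1.53 × (480 − 404) = 2721 kJ/s
Energy balance on cold side (adiabatic exchanger): Q = ṁ_c·Cp_c·(T_c,out − T_c,in)
T_c,out = 12.9 + 2721/(23.4 × 4.18) = 40.718 °C

T_c,out = 40.7 °C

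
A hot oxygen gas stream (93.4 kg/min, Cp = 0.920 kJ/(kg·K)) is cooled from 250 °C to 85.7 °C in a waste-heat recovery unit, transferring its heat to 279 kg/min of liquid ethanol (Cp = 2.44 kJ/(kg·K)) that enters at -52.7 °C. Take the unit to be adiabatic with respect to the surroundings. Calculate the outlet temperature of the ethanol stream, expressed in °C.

Heat released by hot stream: Q = 93.4 × 0.920 × (250 − 85.7) = 14118 kJ/min
Energy balance on cold side (adiabatic exchanger): Q = ṁ_c·Cp_c·(T_c,out − T_c,in)
T_c,out = -52.7 + 14118/(279 × 2.44) = -31.961 °C

T_c,out = -32.0 °C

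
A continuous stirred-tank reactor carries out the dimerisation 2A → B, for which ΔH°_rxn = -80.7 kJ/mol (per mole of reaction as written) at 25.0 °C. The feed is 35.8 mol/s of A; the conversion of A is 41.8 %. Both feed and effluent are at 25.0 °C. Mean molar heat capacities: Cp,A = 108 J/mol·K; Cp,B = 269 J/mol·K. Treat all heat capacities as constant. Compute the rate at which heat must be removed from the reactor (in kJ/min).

Extent of reaction ξ = 0.418 × 35.8 / 2 = 7.4822 mol/s
Reaction term: ξ·ΔH°_rxn = 7.4822 × -80.7 = -603.81 kJ/s
Q = ΔH = -603.81 kJ/s = -603.81 kW
Heat removed = 36229 kJ/min

Q_out = 36200 kJ/min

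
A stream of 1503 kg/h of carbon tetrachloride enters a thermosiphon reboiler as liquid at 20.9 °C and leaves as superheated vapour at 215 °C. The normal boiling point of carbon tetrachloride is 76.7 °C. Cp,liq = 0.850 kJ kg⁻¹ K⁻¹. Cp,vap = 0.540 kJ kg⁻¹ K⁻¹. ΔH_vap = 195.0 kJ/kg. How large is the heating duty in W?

liquid 20.9→76.7 °C: 47.43 kJ/kg
vaporisation at 76.7 °C: 195 kJ/kg
vapour 76.7→215 °C: 74.682 kJ/kg
Δh = 47.43 + 195 + 74.682 = 317.11 kJ/kg
Q = ṁ·Δh = 1503 kg/h × 317.11 kJ/kg = 476620 kJ/h
|Q| = 132.39 kW = 132390 W

Q = 132000 W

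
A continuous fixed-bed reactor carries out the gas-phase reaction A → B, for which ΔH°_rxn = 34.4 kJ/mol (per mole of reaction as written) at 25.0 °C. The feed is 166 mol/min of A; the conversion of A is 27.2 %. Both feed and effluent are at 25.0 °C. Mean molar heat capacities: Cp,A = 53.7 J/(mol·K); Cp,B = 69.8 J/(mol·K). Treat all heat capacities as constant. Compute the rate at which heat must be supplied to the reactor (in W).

Extent of reaction ξ = 0.272 × 166 = 45.152 mol/min
Reaction term: ξ·ΔH°_rxn = 45.152 × 34.4 = 1553.2 kJ/min
Q = ΔH = 1553.2 kJ/min = 25.887 kW
Heat supplied = 25887 W

Q_in = 25900 W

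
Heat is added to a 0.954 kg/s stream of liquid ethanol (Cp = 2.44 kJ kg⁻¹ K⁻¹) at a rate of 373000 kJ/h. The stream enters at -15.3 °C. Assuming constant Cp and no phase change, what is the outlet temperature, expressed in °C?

T_out = 29.2 °C

Q = 373000 kJ/h = 103.61 kJ/s
ΔT = Q/(ṁ·Cp) = 103.61/(0.954×2.44) = 44.511 K
T_out = -15.3 + 44.511 = 29.211 °C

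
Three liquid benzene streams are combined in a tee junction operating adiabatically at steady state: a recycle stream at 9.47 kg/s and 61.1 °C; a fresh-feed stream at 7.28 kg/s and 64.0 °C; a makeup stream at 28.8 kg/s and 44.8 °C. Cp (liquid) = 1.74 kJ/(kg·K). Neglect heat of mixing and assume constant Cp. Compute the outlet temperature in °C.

T_out = 51.3 °C

Adiabatic, steady state ⇒ Σ ṁᵢCp,ᵢ(T_out − Tᵢ) = 0
T_out = Σ ṁᵢCp,ᵢTᵢ / Σ ṁᵢCp,ᵢ
      = 4062.5 / 79.257 = 51.257 °C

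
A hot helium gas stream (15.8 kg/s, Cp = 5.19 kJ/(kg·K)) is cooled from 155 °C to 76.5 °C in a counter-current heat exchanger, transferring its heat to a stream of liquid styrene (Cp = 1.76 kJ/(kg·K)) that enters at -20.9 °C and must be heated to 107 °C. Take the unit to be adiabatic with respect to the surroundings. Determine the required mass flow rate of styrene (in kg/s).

ṁ_c = 28.6 kg/s

Heat released by hot stream: Q = 15.8 × 5.19 × (155 − 76.5) = 6437.2 kJ/s
Energy balance on cold side (adiabatic exchanger): Q = ṁ_c·Cp_c·(T_c,out − T_c,in)
ṁ_c = 6437.2 / [1.76 × (107 − -20.9)] = 28.596 kg/s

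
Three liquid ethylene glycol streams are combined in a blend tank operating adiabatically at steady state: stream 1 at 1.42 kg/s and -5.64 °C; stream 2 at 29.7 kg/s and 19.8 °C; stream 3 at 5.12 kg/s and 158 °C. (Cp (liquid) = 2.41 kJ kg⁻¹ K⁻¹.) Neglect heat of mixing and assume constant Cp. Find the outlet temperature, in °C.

T_out = 38.3 °C

No heat crosses the boundary, so H_out = H_in.
T_out = Σ ṁᵢCp,ᵢTᵢ / Σ ṁᵢCp,ᵢ
      = 3347.5 / 87.338 = 38.328 °C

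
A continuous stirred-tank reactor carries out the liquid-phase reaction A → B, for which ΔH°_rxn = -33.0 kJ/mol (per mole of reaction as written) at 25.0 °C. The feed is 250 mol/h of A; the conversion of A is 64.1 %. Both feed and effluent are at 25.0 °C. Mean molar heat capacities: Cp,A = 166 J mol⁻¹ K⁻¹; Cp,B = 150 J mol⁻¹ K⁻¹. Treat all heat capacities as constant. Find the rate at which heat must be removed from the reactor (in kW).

Q_out = 1.47 kW

Extent of reaction ξ = 0.641 × 250 = 160.25 mol/h
Reaction term: ξ·ΔH°_rxn = 160.25 × -33.0 = -5288.2 kJ/h
Q = ΔH = -5288.2 kJ/h = -1.469 kW
Heat removed = 1.469 kW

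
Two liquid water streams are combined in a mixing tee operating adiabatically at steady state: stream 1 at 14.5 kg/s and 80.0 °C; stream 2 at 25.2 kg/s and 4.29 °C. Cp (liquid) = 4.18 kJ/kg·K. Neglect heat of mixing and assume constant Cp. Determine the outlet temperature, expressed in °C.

Energy balance with Q = 0: Σ ṁᵢCp,ᵢ(T_out − Tᵢ) = 0
Σ ṁᵢCp,ᵢTᵢ = 14.5×4.18×80.0 + 25.2×4.18×4.29 = 5300.7
Σ ṁᵢCp,ᵢ = 14.5×4.18 + 25.2×4.18 = 165.95
T_out = 5300.7 / 165.95 = 31.942 °C

T_out = 31.9 °C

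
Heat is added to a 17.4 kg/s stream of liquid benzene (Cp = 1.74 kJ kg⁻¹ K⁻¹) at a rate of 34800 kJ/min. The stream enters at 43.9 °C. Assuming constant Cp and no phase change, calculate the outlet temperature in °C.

Q = 34800 kJ/min = 580 kJ/s
ΔT = Q/(ṁ·Cp) = 580/(17.4×1.74) = 19.157 K
T_out = 43.9 + 19.157 = 63.057 °C

T_out = 63.1 °C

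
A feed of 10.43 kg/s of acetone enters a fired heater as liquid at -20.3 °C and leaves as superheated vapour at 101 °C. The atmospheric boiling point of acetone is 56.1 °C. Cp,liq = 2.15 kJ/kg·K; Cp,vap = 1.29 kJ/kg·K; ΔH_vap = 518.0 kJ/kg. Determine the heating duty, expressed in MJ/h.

Q = 27800 MJ/h

liquid -20.3→56.1 °C: 164.26 kJ/kg
vaporisation at 56.1 °C: 518 kJ/kg
vapour 56.1→101 °C: 57.921 kJ/kg
Δh = 164.26 + 518 + 57.921 = 740.18 kJ/kg
Q = ṁ·Δh = 10.43 kg/s × 740.18 kJ/kg = 7720.1 kJ/s
|Q| = 7720.1 kW = 27792 MJ/h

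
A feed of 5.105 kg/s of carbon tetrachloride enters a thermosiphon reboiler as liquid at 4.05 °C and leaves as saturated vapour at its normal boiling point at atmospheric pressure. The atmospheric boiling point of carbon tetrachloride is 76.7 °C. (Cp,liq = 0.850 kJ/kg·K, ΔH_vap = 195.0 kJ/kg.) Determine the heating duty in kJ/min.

liquid 4.05→76.7 °C: 61.753 kJ/kg
vaporisation at 76.7 °C: 195 kJ/kg
Δh = 61.753 + 195 = 256.75 kJ/kg
Q = ṁ·Δh = 5.105 kg/s × 256.75 kJ/kg = 1310.7 kJ/s
|Q| = 1310.7 kW = 78643 kJ/min

Q = 78600 kJ/min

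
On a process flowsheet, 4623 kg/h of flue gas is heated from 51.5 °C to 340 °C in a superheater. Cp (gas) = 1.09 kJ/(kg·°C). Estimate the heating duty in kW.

Q = ṁ·Cp·ΔT = 4623 × 1.09 × (340 − 51.5) = 1.4538e+06 kJ/h
Converting: 1.4538e+06 / 3600 s = 403.83 kW

Q = 404 kW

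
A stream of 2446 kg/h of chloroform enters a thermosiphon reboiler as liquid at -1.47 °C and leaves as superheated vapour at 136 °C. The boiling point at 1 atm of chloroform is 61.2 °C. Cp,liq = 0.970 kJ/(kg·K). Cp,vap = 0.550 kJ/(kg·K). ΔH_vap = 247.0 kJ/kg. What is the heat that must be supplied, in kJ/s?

liquid -1.47→61.2 °C: 60.79 kJ/kg
vaporisation at 61.2 °C: 247 kJ/kg
vapour 61.2→136 °C: 41.14 kJ/kg
Δh = 60.79 + 247 + 41.14 = 348.93 kJ/kg
Q = ṁ·Δh = 2446 kg/h × 348.93 kJ/kg = 853480 kJ/h
|Q| = 237.08 kW

Q = 237 kJ/s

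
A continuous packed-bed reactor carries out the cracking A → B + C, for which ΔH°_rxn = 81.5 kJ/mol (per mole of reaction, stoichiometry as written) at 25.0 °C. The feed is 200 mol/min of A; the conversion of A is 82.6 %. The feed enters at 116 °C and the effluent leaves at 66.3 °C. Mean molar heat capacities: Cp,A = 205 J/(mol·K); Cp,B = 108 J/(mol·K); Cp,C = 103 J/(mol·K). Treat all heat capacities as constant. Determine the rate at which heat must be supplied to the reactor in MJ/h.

Extent of reaction ξ = 0.826 × 200 = 165.2 mol/min
Reaction term: ξ·ΔH°_rxn = 165.2 × 81.5 = 13464 kJ/min
Sensible, feed 116→25 °C: -3731 kJ/min
Outlet flows (mol/min): A 34.8, B 165.2, C 165.2
Sensible, products 25→66.3 °C: 1734.2 kJ/min
Q = ΔH = 11467 kJ/min = 191.12 kW
Heat supplied = 688.02 MJ/h

Q_in = 688 MJ/h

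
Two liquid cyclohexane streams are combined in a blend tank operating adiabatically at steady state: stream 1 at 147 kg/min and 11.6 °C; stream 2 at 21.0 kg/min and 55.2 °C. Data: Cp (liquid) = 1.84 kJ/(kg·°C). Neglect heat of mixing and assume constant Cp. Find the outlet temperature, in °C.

Energy balance with Q = 0: Σ ṁᵢCp,ᵢ(T_out − Tᵢ) = 0
Σ ṁᵢCp,ᵢTᵢ = 147×1.84×11.6 + 21.0×1.84×55.2 = 5270.5
Σ ṁᵢCp,ᵢ = 147×1.84 + 21.0×1.84 = 309.12
T_out = 5270.5 / 309.12 = 17.05 °C

T_out = 17.1 °C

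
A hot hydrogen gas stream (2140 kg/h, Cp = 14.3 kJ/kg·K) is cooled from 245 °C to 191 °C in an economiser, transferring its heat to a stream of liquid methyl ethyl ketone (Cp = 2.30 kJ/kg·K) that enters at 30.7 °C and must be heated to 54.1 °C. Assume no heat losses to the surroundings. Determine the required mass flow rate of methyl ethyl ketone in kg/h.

Heat released by hot stream: Q = 2140 × 14.3 × (245 − 191) = 1.6525e+06 kJ/h
Energy balance on cold side (adiabatic exchanger): Q = ṁ_c·Cp_c·(T_c,out − T_c,in)
ṁ_c = 1.6525e+06 / [2.30 × (54.1 − 30.7)] = 30704 kg/h

ṁ_c = 30700 kg/h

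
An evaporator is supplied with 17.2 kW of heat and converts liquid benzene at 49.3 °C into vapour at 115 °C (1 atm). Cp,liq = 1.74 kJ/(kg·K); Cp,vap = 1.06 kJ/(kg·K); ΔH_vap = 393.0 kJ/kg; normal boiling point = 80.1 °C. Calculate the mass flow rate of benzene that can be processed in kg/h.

Δh = 1.74×(80.1−49.3) + 393.0 + 1.06×(115−80.1) = 483.59 kJ/kg
Q = 17.2 kW = 17.2 kJ/s = 61920 kJ/h
ṁ = Q/Δh = 61920 / 483.59 = 128.04 kg/h

ṁ = 128 kg/h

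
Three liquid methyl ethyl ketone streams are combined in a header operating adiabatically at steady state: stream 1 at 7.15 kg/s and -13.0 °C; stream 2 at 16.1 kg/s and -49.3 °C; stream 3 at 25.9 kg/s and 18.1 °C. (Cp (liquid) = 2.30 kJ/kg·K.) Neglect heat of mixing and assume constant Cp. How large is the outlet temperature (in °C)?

Energy balance with Q = 0: Σ ṁᵢCp,ᵢ(T_out − Tᵢ) = 0
Σ ṁᵢCp,ᵢTᵢ = 7.15×2.30×-13.0 + 16.1×2.30×-49.3 + 25.9×2.30×18.1 = -961.15
Σ ṁᵢCp,ᵢ = 7.15×2.30 + 16.1×2.30 + 25.9×2.30 = 113.04
T_out = -961.15 / 113.04 = -8.5023 °C

T_out = -8.50 °C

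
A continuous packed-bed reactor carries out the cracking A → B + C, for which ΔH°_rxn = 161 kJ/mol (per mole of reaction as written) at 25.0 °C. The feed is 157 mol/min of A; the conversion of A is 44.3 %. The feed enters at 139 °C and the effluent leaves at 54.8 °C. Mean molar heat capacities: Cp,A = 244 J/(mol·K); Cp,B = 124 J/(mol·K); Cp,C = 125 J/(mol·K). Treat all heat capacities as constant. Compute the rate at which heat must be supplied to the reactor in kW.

Extent of reaction ξ = 0.443 × 157 = 69.551 mol/min
Reaction term: ξ·ΔH°_rxn = 69.551 × 161 = 11198 kJ/min
Sensible, feed 139→25 °C: -4367.1 kJ/min
Outlet flows (mol/min): A 87.449, B 69.551, C 69.551
Sensible, products 25→54.8 °C: 1151.9 kJ/min
Q = ΔH = 7982.5 kJ/min = 133.04 kW
Heat supplied = 133.04 kW

Q_in = 133 kW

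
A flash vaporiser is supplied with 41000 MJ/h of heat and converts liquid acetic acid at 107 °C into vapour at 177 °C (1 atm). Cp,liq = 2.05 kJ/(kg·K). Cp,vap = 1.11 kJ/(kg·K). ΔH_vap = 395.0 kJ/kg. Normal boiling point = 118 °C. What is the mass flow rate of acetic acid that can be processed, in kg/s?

Δh = 2.05×(118−107) + 395.0 + 1.11×(177−118) = 483.04 kJ/kg
Q = 41000 MJ/h = 11389 kJ/s = 11389 kJ/s
ṁ = Q/Δh = 11389 / 483.04 = 23.578 kg/s

ṁ = 23.6 kg/s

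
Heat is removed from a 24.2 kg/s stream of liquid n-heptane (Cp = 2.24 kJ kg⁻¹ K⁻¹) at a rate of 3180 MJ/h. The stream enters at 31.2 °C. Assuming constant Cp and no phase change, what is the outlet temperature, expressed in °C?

Q = 3180 MJ/h = 883.33 kJ/s
ΔT = Q/(ṁ·Cp) = 883.33/(24.2×2.24) = 16.295 K
T_out = 31.2 − 16.295 = 14.905 °C

T_out = 14.9 °C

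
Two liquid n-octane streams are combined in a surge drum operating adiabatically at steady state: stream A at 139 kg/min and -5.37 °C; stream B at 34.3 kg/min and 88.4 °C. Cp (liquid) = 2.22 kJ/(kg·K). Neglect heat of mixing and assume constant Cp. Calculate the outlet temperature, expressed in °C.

Adiabatic, steady state ⇒ Σ ṁᵢCp,ᵢ(T_out − Tᵢ) = 0
Σ ṁᵢCp,ᵢTᵢ = 139×2.22×-5.37 + 34.3×2.22×88.4 = 5074.2
Σ ṁᵢCp,ᵢ = 139×2.22 + 34.3×2.22 = 384.73
T_out = 5074.2 / 384.73 = 13.189 °C

T_out = 13.2 °C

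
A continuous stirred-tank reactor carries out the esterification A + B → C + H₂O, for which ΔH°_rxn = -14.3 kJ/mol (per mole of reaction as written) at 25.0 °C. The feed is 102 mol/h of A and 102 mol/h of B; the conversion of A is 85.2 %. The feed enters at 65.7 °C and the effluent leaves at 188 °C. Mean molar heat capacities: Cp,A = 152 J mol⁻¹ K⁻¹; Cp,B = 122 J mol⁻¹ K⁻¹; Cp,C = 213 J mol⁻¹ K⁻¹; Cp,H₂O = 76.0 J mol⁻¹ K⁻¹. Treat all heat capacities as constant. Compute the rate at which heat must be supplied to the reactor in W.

Q_in = 663 W

Extent of reaction ξ = 0.852 × 102 = 86.904 mol/h
Reaction term: ξ·ΔH°_rxn = 86.904 × -14.3 = -1242.7 kJ/h
Sensible, feed 65.7→25 °C: -1137.5 kJ/h
Outlet flows (mol/h): A 15.096, B 15.096, C 86.904, H₂O 86.904
Sensible, products 25→188 °C: 4768 kJ/h
Q = ΔH = 2387.8 kJ/h = 0.66328 kW
Heat supplied = 663.28 W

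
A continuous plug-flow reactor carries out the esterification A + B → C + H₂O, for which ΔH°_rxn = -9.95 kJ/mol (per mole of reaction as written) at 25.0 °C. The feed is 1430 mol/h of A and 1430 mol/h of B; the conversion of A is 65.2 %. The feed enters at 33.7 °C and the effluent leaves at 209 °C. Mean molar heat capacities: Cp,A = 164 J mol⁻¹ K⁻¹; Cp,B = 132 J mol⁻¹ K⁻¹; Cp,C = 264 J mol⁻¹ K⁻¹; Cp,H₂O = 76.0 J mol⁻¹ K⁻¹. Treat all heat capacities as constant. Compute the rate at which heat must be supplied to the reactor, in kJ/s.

Q_in = 20.1 kJ/s

Extent of reaction ξ = 0.652 × 1430 = 932.36 mol/h
Reaction term: ξ·ΔH°_rxn = 932.36 × -9.95 = -9277 kJ/h
Sensible, feed 33.7→25 °C: -3682.5 kJ/h
Outlet flows (mol/h): A 497.64, B 497.64, C 932.36, H₂O 932.36
Sensible, products 25→209 °C: 85432 kJ/h
Q = ΔH = 72472 kJ/h = 20.131 kW
Heat supplied = 20.131 kJ/s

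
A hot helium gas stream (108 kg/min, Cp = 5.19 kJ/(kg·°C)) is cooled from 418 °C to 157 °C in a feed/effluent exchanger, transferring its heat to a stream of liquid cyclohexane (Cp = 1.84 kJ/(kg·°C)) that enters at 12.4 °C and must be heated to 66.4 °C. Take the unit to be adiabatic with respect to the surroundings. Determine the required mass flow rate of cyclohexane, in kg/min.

Heat released by hot stream: Q = 108 × 5.19 × (418 − 157) = 146300 kJ/min
Energy balance on cold side (adiabatic exchanger): Q = ṁ_c·Cp_c·(T_c,out − T_c,in)
ṁ_c = 146300 / [1.84 × (66.4 − 12.4)] = 1472.4 kg/min

ṁ_c = 1470 kg/min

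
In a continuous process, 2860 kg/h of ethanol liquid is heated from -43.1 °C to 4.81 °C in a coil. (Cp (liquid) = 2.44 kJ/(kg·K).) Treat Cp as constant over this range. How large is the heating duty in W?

Q = ṁ·Cp·ΔT = 2860 × 2.44 × (4.81 − -43.1) = 334340 kJ/h
Converting: 334340 / 3600 s = 92.871 kW
Heating duty = 92871 W

Q = 92900 W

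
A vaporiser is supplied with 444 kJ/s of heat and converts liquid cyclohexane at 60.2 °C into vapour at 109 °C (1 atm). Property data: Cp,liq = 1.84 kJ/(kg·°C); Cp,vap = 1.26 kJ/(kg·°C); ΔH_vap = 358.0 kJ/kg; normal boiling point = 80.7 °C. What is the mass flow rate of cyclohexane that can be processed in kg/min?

Δh = 1.84×(80.7−60.2) + 358.0 + 1.26×(109−80.7) = 431.38 kJ/kg
Q = 444 kJ/s = 444 kJ/s = 26640 kJ/min
ṁ = Q/Δh = 26640 / 431.38 = 61.756 kg/min

ṁ = 61.8 kg/min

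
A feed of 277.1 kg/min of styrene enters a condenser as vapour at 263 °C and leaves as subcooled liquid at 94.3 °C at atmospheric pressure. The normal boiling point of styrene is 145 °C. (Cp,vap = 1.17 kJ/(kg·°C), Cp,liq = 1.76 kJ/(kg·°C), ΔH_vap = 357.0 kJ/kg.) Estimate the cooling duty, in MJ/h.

Q_c = 9710 MJ/h

vapour 263→145 °C: -138.06 kJ/kg
condensation at 145 °C: -357 kJ/kg
liquid 145→94.3 °C: -89.232 kJ/kg
Δh = -138.06 + -357 + -89.232 = -584.29 kJ/kg
Q = ṁ·Δh = 277.1 kg/min × -584.29 kJ/kg = -161910 kJ/min
|Q| = 2698.5 kW = 9714.4 MJ/h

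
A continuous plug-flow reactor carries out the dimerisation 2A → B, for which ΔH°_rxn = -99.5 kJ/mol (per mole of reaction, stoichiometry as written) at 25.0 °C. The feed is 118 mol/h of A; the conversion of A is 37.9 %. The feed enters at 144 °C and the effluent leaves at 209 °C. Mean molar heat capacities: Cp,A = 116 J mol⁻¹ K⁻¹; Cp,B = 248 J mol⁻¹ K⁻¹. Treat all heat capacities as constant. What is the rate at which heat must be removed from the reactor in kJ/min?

Q_out = 21.2 kJ/min

Extent of reaction ξ = 0.379 × 118 / 2 = 22.361 mol/h
Reaction term: ξ·ΔH°_rxn = 22.361 × -99.5 = -2224.9 kJ/h
Sensible, feed 144→25 °C: -1628.9 kJ/h
Outlet flows (mol/h): A 73.278, B 22.361
Sensible, products 25→209 °C: 2584.4 kJ/h
Q = ΔH = -1269.4 kJ/h = -0.3526 kW
Heat removed = 21.156 kJ/min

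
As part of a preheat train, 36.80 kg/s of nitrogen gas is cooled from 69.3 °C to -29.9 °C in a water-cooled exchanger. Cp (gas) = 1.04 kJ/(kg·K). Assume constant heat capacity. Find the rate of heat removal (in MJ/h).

Q = ṁ·Cp·ΔT = 36.80 × 1.04 × (-29.9 − 69.3) = -3796.6 kJ/s
Cooling duty = 13668 MJ/h

Q_c = 13700 MJ/h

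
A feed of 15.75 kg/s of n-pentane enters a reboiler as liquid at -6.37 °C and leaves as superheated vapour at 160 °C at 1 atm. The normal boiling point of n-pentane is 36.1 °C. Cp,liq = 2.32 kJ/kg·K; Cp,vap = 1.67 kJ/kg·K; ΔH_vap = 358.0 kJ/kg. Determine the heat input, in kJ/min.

Q = 627000 kJ/min

liquid -6.37→36.1 °C: 98.53 kJ/kg
vaporisation at 36.1 °C: 358 kJ/kg
vapour 36.1→160 °C: 206.91 kJ/kg
Δh = 98.53 + 358 + 206.91 = 663.44 kJ/kg
Q = ṁ·Δh = 15.75 kg/s × 663.44 kJ/kg = 10449 kJ/s
|Q| = 10449 kW = 626950 kJ/min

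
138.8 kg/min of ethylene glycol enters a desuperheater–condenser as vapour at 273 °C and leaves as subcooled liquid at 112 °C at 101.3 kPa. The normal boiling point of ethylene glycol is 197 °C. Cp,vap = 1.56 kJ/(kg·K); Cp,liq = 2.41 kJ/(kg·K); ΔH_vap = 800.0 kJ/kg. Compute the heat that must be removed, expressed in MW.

vapour 273→197 °C: -118.56 kJ/kg
condensation at 197 °C: -800 kJ/kg
liquid 197→112 °C: -204.85 kJ/kg
Δh = -118.56 + -800 + -204.85 = -1123.4 kJ/kg
Q = ṁ·Δh = 138.8 kg/min × -1123.4 kJ/kg = -155930 kJ/min
|Q| = 2598.8 kW = 2.5988 MW

Q_c = 2.60 MW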